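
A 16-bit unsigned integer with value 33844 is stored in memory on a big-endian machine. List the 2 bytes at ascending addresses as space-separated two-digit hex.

33844 in hexadecimal, padded to 16 bits, is 0x8434.
Split into bytes (most-significant first): 84 34.
Big-endian stores the most-significant byte at the lowest address.
So the memory order matches the most-significant-first order: 84 34.

84 34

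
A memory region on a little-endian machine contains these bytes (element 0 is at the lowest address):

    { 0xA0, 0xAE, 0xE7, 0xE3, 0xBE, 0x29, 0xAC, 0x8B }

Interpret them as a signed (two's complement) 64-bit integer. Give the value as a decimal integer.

Little-endian: lowest address holds the least-significant byte.
Reassemble most-significant byte first: 8B AC 29 BE E3 E7 AE A0 → 0x8BAC29BEE3E7AEA0.
Top bit is set, so as a signed 64-bit value this is 0x8BAC29BEE3E7AEA0 − 2^64 = -8382278906599199072.

-8382278906599199072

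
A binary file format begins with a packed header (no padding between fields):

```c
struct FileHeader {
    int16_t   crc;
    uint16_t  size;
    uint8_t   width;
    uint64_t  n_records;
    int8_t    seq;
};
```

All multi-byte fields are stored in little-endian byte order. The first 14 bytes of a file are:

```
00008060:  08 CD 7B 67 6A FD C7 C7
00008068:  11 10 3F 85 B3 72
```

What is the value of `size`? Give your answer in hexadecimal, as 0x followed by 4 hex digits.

`size` follows `crc` (2 bytes), so it starts at byte offset 2 and occupies 2 bytes.
Bytes at offsets 2..3: 7B 67.
Little-endian: lowest address holds the least-significant byte.
Reassemble most-significant byte first: 67 7B → 0x677B.

0x677B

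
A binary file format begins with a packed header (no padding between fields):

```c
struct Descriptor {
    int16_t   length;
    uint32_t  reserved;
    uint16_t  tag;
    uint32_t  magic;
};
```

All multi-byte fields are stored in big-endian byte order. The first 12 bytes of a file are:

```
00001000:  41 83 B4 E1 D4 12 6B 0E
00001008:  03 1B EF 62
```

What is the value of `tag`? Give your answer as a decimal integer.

27406

`tag` follows `length` (2 B), `reserved` (4 B), so it starts at offset 2 + 4 = 6 and occupies 2 bytes.
Bytes at offsets 6..7: 6B 0E.
Big-endian stores the most-significant byte at the lowest address.
The bytes are already most-significant first: 0x6B0E.
0x6B0E = 27406.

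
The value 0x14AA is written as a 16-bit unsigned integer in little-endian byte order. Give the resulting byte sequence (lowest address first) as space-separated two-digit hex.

Split into bytes (most-significant first): 14 AA.
Little-endian stores the least-significant byte at the lowest address.
So at ascending addresses the bytes are AA 14.

AA 14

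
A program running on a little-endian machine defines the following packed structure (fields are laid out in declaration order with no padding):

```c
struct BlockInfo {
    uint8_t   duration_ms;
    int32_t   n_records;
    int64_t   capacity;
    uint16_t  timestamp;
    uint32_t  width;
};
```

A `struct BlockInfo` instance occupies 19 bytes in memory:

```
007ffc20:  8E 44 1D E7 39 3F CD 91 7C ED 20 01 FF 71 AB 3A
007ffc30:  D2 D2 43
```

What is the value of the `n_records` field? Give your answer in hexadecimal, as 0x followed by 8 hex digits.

0x39E71D44

`n_records` follows `duration_ms` (1 byte), so it starts at byte offset 1 and occupies 4 bytes.
Bytes at offsets 1..4: 44 1D E7 39.
Little-endian stores the least-significant byte at the lowest address.
Reassemble most-significant byte first: 39 E7 1D 44 → 0x39E71D44.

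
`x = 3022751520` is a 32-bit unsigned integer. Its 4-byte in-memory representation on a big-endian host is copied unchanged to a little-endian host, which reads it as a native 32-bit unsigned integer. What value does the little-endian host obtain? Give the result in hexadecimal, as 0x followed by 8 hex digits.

0x20872BB4

3022751520 in 32-bit hexadecimal is 0xB42B8720.
Stored big-endian, the bytes at ascending addresses are B4 2B 87 20.
Read back as little-endian, the first byte is least significant, giving 0x20872BB4.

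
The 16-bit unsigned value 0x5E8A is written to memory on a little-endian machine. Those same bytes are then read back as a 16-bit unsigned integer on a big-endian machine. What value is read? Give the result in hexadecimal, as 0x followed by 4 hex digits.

0x8A5E

Stored little-endian, the bytes at ascending addresses are 8A 5E.
Read back as big-endian, the last byte is least significant, giving 0x8A5E.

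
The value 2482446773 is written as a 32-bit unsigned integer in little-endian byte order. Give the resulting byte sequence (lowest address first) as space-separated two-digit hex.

2482446773 in hexadecimal, padded to 32 bits, is 0x93F721B5.
Split into bytes (most-significant first): 93 F7 21 B5.
Little-endian stores the least-significant byte at the lowest address.
So at ascending addresses the bytes are B5 21 F7 93.

B5 21 F7 93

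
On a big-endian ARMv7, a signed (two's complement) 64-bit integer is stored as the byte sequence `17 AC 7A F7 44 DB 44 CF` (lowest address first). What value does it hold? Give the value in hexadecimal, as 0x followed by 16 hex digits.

0x17AC7AF744DB44CF

Big-endian stores the most-significant byte at the lowest address.
The bytes are already most-significant first: 0x17AC7AF744DB44CF.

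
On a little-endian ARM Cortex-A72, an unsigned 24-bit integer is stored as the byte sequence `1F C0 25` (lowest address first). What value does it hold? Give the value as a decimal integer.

Little-endian: lowest address holds the least-significant byte.
Reassemble most-significant byte first: 25 C0 1F → 0x25C01F.
0x25C01F = 2474015.

2474015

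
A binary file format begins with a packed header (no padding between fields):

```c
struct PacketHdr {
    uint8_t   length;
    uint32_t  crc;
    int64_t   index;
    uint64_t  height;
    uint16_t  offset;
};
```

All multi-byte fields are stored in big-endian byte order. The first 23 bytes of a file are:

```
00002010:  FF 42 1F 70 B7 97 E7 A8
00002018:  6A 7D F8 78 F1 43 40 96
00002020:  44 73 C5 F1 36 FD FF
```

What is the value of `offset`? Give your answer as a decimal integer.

65023

`offset` follows `length` (1 B), `crc` (4 B), `index` (8 B), `height` (8 B), so it starts at offset 1 + 4 + 8 + 8 = 21 and occupies 2 bytes.
Bytes at offsets 21..22: FD FF.
In big-endian order the high byte comes first in memory.
The bytes are already most-significant first: 0xFDFF.
0xFDFF = 65023.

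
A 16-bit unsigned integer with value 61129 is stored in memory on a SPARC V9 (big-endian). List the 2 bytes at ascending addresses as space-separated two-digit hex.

EE C9

61129 in hexadecimal, padded to 16 bits, is 0xEEC9.
Split into bytes (most-significant first): EE C9.
In big-endian order the high byte comes first in memory.
So the memory order matches the most-significant-first order: EE C9.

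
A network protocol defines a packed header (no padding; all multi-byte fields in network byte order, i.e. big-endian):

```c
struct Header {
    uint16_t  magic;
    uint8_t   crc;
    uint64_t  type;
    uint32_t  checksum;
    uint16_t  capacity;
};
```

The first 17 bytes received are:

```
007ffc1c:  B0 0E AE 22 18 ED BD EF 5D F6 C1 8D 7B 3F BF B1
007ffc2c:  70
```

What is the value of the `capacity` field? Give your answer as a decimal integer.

45424

`capacity` follows `magic` (2 B), `crc` (1 B), `type` (8 B), `checksum` (4 B), so it starts at offset 2 + 1 + 8 + 4 = 15 and occupies 2 bytes.
Bytes at offsets 15..16: B1 70.
Big-endian stores the most-significant byte at the lowest address.
The bytes are already most-significant first: 0xB170.
0xB170 = 45424.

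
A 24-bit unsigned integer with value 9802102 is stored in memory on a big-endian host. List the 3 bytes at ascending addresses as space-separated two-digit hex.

9802102 in hexadecimal, padded to 24 bits, is 0x959176.
Split into bytes (most-significant first): 95 91 76.
In big-endian order the high byte comes first in memory.
So the memory order matches the most-significant-first order: 95 91 76.

95 91 76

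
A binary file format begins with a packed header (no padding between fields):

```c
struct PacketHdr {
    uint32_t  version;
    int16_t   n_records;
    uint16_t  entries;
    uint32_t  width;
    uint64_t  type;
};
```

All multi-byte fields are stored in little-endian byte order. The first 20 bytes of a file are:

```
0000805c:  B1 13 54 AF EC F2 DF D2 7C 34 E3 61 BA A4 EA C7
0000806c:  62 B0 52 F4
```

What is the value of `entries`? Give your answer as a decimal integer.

`entries` follows `version` (4 B), `n_records` (2 B), so it starts at offset 4 + 2 = 6 and occupies 2 bytes.
Bytes at offsets 6..7: DF D2.
In little-endian order the low byte comes first in memory.
Reassemble most-significant byte first: D2 DF → 0xD2DF.
0xD2DF = 53983.

53983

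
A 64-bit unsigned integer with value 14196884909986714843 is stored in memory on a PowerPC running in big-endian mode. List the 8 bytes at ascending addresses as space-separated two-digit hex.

C5 05 77 9B 78 DC 94 DB

14196884909986714843 in hexadecimal, padded to 64 bits, is 0xC505779B78DC94DB.
Split into bytes (most-significant first): C5 05 77 9B 78 DC 94 DB.
Big-endian stores the most-significant byte at the lowest address.
So the memory order matches the most-significant-first order: C5 05 77 9B 78 DC 94 DB.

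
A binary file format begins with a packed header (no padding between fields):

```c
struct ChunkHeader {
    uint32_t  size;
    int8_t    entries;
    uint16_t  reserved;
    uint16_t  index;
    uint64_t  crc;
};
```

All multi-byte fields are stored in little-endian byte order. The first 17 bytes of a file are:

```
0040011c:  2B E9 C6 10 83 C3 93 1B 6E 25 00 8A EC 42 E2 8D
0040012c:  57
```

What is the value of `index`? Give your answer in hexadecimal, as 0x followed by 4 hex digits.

`index` follows `size` (4 B), `entries` (1 B), `reserved` (2 B), so it starts at offset 4 + 1 + 2 = 7 and occupies 2 bytes.
Bytes at offsets 7..8: 1B 6E.
In little-endian order the low byte comes first in memory.
Reassemble most-significant byte first: 6E 1B → 0x6E1B.

0x6E1B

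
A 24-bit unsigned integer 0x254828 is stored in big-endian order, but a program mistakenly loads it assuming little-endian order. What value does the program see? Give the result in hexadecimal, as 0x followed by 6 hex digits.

0x284825

Stored big-endian, the bytes at ascending addresses are 25 48 28.
Read back as little-endian, the first byte is least significant, giving 0x284825.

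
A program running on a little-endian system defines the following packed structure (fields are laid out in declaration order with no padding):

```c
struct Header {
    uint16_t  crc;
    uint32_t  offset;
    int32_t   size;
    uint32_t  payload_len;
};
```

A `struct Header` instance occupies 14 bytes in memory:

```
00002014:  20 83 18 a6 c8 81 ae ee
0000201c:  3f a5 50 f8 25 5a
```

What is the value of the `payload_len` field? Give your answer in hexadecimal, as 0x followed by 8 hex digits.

0x5A25F850

`payload_len` follows `crc` (2 B), `offset` (4 B), `size` (4 B), so it starts at offset 2 + 4 + 4 = 10 and occupies 4 bytes.
Bytes at offsets 10..13: 50 F8 25 5A.
In little-endian order the low byte comes first in memory.
Reassemble most-significant byte first: 5A 25 F8 50 → 0x5A25F850.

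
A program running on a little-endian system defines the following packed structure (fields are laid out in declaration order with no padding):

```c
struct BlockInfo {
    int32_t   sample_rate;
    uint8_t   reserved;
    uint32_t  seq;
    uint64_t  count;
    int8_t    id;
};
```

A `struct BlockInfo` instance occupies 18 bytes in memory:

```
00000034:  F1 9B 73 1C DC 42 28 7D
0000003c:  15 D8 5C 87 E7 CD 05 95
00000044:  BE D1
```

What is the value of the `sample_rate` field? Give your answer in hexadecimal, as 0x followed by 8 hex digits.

`sample_rate` is the first field, at byte offset 0, occupying 4 bytes.
Bytes at offsets 0..3: F1 9B 73 1C.
Little-endian stores the least-significant byte at the lowest address.
Reassemble most-significant byte first: 1C 73 9B F1 → 0x1C739BF1.

0x1C739BF1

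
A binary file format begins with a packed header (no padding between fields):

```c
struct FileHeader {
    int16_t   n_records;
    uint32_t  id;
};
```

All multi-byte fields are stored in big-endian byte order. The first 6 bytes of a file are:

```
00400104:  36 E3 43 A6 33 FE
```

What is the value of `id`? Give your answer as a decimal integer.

`id` follows `n_records` (2 bytes), so it starts at byte offset 2 and occupies 4 bytes.
Bytes at offsets 2..5: 43 A6 33 FE.
In big-endian order the high byte comes first in memory.
The bytes are already most-significant first: 0x43A633FE.
0x43A633FE = 1134965758.

1134965758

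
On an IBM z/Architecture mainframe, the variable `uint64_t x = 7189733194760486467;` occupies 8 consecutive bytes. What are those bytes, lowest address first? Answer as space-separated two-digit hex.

63 C7 10 3F 6F 88 7E 43

7189733194760486467 in hexadecimal, padded to 64 bits, is 0x63C7103F6F887E43.
Split into bytes (most-significant first): 63 C7 10 3F 6F 88 7E 43.
In big-endian order the high byte comes first in memory.
So the memory order matches the most-significant-first order: 63 C7 10 3F 6F 88 7E 43.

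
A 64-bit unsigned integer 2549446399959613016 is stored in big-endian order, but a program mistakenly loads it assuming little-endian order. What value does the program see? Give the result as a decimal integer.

6394686251897938211

2549446399959613016 in 64-bit hexadecimal is 0x236173FE437DBE58.
Stored big-endian, the bytes at ascending addresses are 23 61 73 FE 43 7D BE 58.
Read back as little-endian, the first byte is least significant, giving 0x58BE7D43FE736123.
0x58BE7D43FE736123 = 6394686251897938211.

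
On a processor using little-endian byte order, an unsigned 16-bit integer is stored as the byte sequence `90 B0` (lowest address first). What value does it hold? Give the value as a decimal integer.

45200

Little-endian stores the least-significant byte at the lowest address.
Reassemble most-significant byte first: B0 90 → 0xB090.
0xB090 = 45200.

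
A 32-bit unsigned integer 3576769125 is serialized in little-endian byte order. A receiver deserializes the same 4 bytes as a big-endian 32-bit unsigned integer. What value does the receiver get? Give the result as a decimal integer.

3576769125 in 32-bit hexadecimal is 0xD5312A65.
Stored little-endian, the bytes at ascending addresses are 65 2A 31 D5.
Read back as big-endian, the last byte is least significant, giving 0x652A31D5.
0x652A31D5 = 1697264085.

1697264085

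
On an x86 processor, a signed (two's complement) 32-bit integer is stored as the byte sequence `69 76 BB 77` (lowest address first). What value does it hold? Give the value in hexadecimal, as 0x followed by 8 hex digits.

0x77BB7669

Little-endian stores the least-significant byte at the lowest address.
Reassemble most-significant byte first: 77 BB 76 69 → 0x77BB7669.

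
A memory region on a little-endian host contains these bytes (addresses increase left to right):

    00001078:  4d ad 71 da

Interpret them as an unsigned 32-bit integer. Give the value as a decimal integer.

Little-endian stores the least-significant byte at the lowest address.
Reassemble most-significant byte first: DA 71 AD 4D → 0xDA71AD4D.
0xDA71AD4D = 3664883021.

3664883021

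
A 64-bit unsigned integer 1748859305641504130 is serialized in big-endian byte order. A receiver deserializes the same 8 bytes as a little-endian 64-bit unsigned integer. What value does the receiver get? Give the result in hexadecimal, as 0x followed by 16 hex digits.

0x82EDE5CA45324518

1748859305641504130 in 64-bit hexadecimal is 0x18453245CAE5ED82.
Stored big-endian, the bytes at ascending addresses are 18 45 32 45 CA E5 ED 82.
Read back as little-endian, the first byte is least significant, giving 0x82EDE5CA45324518.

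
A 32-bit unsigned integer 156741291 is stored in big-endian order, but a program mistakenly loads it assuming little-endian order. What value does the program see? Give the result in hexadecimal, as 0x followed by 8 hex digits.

0xABAE5709

156741291 in 32-bit hexadecimal is 0x0957AEAB.
Stored big-endian, the bytes at ascending addresses are 09 57 AE AB.
Read back as little-endian, the first byte is least significant, giving 0xABAE5709.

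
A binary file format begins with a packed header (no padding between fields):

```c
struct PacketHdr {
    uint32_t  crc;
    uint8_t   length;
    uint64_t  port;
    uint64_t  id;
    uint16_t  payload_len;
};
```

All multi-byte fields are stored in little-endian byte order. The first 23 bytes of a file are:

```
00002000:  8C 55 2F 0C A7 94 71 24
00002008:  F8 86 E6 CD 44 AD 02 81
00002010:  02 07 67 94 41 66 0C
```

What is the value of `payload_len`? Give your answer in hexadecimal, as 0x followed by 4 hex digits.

0x0C66

`payload_len` follows `crc` (4 B), `length` (1 B), `port` (8 B), `id` (8 B), so it starts at offset 4 + 1 + 8 + 8 = 21 and occupies 2 bytes.
Bytes at offsets 21..22: 66 0C.
Little-endian: lowest address holds the least-significant byte.
Reassemble most-significant byte first: 0C 66 → 0x0C66.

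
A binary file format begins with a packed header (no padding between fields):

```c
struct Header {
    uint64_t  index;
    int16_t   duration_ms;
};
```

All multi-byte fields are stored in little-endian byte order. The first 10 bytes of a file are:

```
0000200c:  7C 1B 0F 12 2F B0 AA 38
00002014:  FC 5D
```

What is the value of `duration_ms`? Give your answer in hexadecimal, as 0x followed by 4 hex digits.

`duration_ms` follows `index` (8 bytes), so it starts at byte offset 8 and occupies 2 bytes.
Bytes at offsets 8..9: FC 5D.
In little-endian order the low byte comes first in memory.
Reassemble most-significant byte first: 5D FC → 0x5DFC.

0x5DFC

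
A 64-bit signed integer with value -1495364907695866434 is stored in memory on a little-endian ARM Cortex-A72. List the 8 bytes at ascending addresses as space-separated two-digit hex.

BE FD 33 0B 8A 65 3F EB

Two's complement of -1495364907695866434 in 64 bits: 1495364907695866434 = 0x14C09A75F4CC0242; invert → 0xEB3F658A0B33FDBD; add 1 → 0xEB3F658A0B33FDBE.
Split into bytes (most-significant first): EB 3F 65 8A 0B 33 FD BE.
In little-endian order the low byte comes first in memory.
So at ascending addresses the bytes are BE FD 33 0B 8A 65 3F EB.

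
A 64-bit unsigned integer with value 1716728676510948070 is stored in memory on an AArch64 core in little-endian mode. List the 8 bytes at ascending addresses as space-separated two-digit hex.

1716728676510948070 in hexadecimal, padded to 64 bits, is 0x17D30BA2BB295AE6.
Split into bytes (most-significant first): 17 D3 0B A2 BB 29 5A E6.
Little-endian stores the least-significant byte at the lowest address.
So at ascending addresses the bytes are E6 5A 29 BB A2 0B D3 17.

E6 5A 29 BB A2 0B D3 17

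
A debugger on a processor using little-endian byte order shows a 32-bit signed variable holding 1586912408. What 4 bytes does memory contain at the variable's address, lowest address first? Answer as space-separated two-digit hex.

98 5C 96 5E

1586912408 in hexadecimal, padded to 32 bits, is 0x5E965C98.
Split into bytes (most-significant first): 5E 96 5C 98.
In little-endian order the low byte comes first in memory.
So at ascending addresses the bytes are 98 5C 96 5E.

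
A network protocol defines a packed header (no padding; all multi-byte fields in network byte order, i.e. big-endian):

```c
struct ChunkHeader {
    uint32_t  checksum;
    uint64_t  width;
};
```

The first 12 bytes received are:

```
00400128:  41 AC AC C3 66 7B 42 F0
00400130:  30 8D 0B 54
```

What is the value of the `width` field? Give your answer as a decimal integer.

`width` follows `checksum` (4 bytes), so it starts at byte offset 4 and occupies 8 bytes.
Bytes at offsets 4..11: 66 7B 42 F0 30 8D 0B 54.
Big-endian stores the most-significant byte at the lowest address.
The bytes are already most-significant first: 0x667B42F0308D0B54.
0x667B42F0308D0B54 = 7384569613378194260.

7384569613378194260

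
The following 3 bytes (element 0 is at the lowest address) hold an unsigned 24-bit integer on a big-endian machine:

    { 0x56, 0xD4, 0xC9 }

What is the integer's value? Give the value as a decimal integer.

5690569

Big-endian: lowest address holds the most-significant byte.
The bytes are already most-significant first: 0x56D4C9.
0x56D4C9 = 5690569.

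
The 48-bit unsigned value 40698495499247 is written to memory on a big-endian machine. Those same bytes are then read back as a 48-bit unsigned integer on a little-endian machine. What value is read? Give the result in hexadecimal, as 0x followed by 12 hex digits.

0xEFFB5DDB0325

40698495499247 in 48-bit hexadecimal is 0x2503DB5DFBEF.
Stored big-endian, the bytes at ascending addresses are 25 03 DB 5D FB EF.
Read back as little-endian, the first byte is least significant, giving 0xEFFB5DDB0325.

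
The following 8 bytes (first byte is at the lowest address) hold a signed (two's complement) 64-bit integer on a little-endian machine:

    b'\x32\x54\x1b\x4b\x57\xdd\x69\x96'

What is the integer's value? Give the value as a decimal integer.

-7608306728473766862

In little-endian order the low byte comes first in memory.
Reassemble most-significant byte first: 96 69 DD 57 4B 1B 54 32 → 0x9669DD574B1B5432.
Top bit is set, so as a signed 64-bit value this is 0x9669DD574B1B5432 − 2^64 = -7608306728473766862.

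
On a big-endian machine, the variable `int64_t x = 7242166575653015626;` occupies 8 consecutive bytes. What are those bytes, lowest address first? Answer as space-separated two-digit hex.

64 81 58 21 42 01 50 4A

7242166575653015626 in hexadecimal, padded to 64 bits, is 0x648158214201504A.
Split into bytes (most-significant first): 64 81 58 21 42 01 50 4A.
Big-endian stores the most-significant byte at the lowest address.
So the memory order matches the most-significant-first order: 64 81 58 21 42 01 50 4A.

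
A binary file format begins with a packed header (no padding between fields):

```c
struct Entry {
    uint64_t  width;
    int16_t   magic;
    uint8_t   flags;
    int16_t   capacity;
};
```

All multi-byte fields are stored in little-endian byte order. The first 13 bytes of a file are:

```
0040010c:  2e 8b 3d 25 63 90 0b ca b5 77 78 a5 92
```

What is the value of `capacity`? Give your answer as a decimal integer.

-27995

`capacity` follows `width` (8 B), `magic` (2 B), `flags` (1 B), so it starts at offset 8 + 2 + 1 = 11 and occupies 2 bytes.
Bytes at offsets 11..12: A5 92.
Little-endian: lowest address holds the least-significant byte.
Reassemble most-significant byte first: 92 A5 → 0x92A5.
Top bit is set, so as a signed 16-bit value this is 0x92A5 − 2^16 = -27995.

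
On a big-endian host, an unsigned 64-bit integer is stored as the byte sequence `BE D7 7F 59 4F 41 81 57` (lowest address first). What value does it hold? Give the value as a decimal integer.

Big-endian: lowest address holds the most-significant byte.
The bytes are already most-significant first: 0xBED77F594F418157.
0xBED77F594F418157 = 13751600008757608791.

13751600008757608791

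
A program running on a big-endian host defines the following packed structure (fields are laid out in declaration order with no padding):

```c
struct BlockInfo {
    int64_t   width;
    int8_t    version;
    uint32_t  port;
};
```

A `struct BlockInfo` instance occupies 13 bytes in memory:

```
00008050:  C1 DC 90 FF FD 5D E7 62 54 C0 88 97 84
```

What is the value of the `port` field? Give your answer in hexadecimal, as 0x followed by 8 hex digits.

`port` follows `width` (8 B), `version` (1 B), so it starts at offset 8 + 1 = 9 and occupies 4 bytes.
Bytes at offsets 9..12: C0 88 97 84.
In big-endian order the high byte comes first in memory.
The bytes are already most-significant first: 0xC0889784.

0xC0889784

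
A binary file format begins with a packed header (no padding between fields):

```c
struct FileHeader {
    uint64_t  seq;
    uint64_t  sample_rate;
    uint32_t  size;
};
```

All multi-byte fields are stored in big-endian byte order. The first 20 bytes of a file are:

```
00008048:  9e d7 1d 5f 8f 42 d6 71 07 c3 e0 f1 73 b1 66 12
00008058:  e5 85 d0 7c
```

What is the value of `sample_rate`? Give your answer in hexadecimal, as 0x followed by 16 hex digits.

0x07C3E0F173B16612

`sample_rate` follows `seq` (8 bytes), so it starts at byte offset 8 and occupies 8 bytes.
Bytes at offsets 8..15: 07 C3 E0 F1 73 B1 66 12.
Big-endian stores the most-significant byte at the lowest address.
The bytes are already most-significant first: 0x07C3E0F173B16612.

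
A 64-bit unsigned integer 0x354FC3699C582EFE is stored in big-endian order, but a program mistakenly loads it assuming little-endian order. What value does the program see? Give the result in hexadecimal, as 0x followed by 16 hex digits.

0xFE2E589C69C34F35

Stored big-endian, the bytes at ascending addresses are 35 4F C3 69 9C 58 2E FE.
Read back as little-endian, the first byte is least significant, giving 0xFE2E589C69C34F35.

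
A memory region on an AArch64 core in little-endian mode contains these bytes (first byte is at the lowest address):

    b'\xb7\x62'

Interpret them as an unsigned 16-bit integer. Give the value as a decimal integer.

Little-endian: lowest address holds the least-significant byte.
Reassemble most-significant byte first: 62 B7 → 0x62B7.
0x62B7 = 25271.

25271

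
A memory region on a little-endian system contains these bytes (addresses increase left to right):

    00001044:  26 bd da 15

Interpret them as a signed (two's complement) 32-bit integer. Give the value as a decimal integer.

366656806

Little-endian: lowest address holds the least-significant byte.
Reassemble most-significant byte first: 15 DA BD 26 → 0x15DABD26.
0x15DABD26 = 366656806.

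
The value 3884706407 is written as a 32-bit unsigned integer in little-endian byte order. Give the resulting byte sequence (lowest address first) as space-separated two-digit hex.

3884706407 in hexadecimal, padded to 32 bits, is 0xE78BEA67.
Split into bytes (most-significant first): E7 8B EA 67.
Little-endian stores the least-significant byte at the lowest address.
So at ascending addresses the bytes are 67 EA 8B E7.

67 EA 8B E7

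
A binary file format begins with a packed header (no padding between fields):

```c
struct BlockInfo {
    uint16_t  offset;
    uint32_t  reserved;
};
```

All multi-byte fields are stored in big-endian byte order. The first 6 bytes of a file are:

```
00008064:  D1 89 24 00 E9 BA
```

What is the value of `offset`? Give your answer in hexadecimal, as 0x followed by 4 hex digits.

`offset` is the first field, at byte offset 0, occupying 2 bytes.
Bytes at offsets 0..1: D1 89.
Big-endian: lowest address holds the most-significant byte.
The bytes are already most-significant first: 0xD189.

0xD189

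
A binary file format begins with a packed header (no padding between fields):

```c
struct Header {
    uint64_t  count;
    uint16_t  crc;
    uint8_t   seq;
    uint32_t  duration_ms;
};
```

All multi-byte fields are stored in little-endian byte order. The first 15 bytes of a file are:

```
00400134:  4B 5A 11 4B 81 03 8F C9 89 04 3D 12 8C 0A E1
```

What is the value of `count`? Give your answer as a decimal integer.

14523831177138231883

`count` is the first field, at byte offset 0, occupying 8 bytes.
Bytes at offsets 0..7: 4B 5A 11 4B 81 03 8F C9.
In little-endian order the low byte comes first in memory.
Reassemble most-significant byte first: C9 8F 03 81 4B 11 5A 4B → 0xC98F03814B115A4B.
0xC98F03814B115A4B = 14523831177138231883.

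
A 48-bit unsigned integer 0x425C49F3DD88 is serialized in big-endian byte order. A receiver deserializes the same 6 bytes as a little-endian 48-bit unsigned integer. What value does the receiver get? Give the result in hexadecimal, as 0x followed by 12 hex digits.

0x88DDF3495C42

Stored big-endian, the bytes at ascending addresses are 42 5C 49 F3 DD 88.
Read back as little-endian, the first byte is least significant, giving 0x88DDF3495C42.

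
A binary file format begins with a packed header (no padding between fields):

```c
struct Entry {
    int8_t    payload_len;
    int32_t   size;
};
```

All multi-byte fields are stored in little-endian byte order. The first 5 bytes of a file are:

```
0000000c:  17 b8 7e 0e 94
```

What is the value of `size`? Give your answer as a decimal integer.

`size` follows `payload_len` (1 byte), so it starts at byte offset 1 and occupies 4 bytes.
Bytes at offsets 1..4: B8 7E 0E 94.
In little-endian order the low byte comes first in memory.
Reassemble most-significant byte first: 94 0E 7E B8 → 0x940E7EB8.
Top bit is set, so as a signed 32-bit value this is 0x940E7EB8 − 2^32 = -1810989384.

-1810989384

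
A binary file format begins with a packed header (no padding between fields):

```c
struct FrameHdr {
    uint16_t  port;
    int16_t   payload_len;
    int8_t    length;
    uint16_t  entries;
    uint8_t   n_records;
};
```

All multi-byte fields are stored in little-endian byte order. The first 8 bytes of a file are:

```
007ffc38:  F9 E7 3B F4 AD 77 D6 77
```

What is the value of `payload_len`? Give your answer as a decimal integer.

-3013

`payload_len` follows `port` (2 bytes), so it starts at byte offset 2 and occupies 2 bytes.
Bytes at offsets 2..3: 3B F4.
Little-endian: lowest address holds the least-significant byte.
Reassemble most-significant byte first: F4 3B → 0xF43B.
Top bit is set, so as a signed 16-bit value this is 0xF43B − 2^16 = -3013.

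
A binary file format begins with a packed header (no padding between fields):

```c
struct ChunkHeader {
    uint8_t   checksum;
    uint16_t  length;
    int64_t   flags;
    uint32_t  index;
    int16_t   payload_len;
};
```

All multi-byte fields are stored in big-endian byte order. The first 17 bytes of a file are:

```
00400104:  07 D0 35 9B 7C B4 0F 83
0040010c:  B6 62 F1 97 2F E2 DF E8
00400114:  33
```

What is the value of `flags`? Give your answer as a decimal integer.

`flags` follows `checksum` (1 B), `length` (2 B), so it starts at offset 1 + 2 = 3 and occupies 8 bytes.
Bytes at offsets 3..10: 9B 7C B4 0F 83 B6 62 F1.
Big-endian stores the most-significant byte at the lowest address.
The bytes are already most-significant first: 0x9B7CB40F83B662F1.
Top bit is set, so as a signed 64-bit value this is 0x9B7CB40F83B662F1 − 2^64 = -7242716121991322895.

-7242716121991322895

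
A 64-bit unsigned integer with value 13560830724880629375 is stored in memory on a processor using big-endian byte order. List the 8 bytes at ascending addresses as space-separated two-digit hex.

BC 31 BF B2 27 B6 7E 7F

13560830724880629375 in hexadecimal, padded to 64 bits, is 0xBC31BFB227B67E7F.
Split into bytes (most-significant first): BC 31 BF B2 27 B6 7E 7F.
Big-endian: lowest address holds the most-significant byte.
So the memory order matches the most-significant-first order: BC 31 BF B2 27 B6 7E 7F.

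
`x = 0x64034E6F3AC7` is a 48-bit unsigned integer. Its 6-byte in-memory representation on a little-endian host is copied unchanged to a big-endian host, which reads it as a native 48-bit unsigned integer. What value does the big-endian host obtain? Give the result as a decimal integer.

Stored little-endian, the bytes at ascending addresses are C7 3A 6F 4E 03 64.
Read back as big-endian, the last byte is least significant, giving 0xC73A6F4E0364.
0xC73A6F4E0364 = 219053789414244.

219053789414244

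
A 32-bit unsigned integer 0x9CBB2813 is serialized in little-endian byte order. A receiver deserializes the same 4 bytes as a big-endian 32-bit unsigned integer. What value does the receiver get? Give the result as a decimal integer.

321436572

Stored little-endian, the bytes at ascending addresses are 13 28 BB 9C.
Read back as big-endian, the last byte is least significant, giving 0x1328BB9C.
0x1328BB9C = 321436572.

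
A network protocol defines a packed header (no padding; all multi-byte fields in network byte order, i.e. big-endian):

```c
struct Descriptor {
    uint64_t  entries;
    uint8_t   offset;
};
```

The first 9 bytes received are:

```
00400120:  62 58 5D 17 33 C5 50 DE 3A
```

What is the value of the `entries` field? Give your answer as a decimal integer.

7086516367901675742

`entries` is the first field, at byte offset 0, occupying 8 bytes.
Bytes at offsets 0..7: 62 58 5D 17 33 C5 50 DE.
In big-endian order the high byte comes first in memory.
The bytes are already most-significant first: 0x62585D1733C550DE.
0x62585D1733C550DE = 7086516367901675742.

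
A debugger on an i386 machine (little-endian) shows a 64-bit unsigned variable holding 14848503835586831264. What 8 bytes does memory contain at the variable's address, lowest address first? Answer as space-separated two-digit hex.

A0 A3 2D 56 91 7B 10 CE

14848503835586831264 in hexadecimal, padded to 64 bits, is 0xCE107B91562DA3A0.
Split into bytes (most-significant first): CE 10 7B 91 56 2D A3 A0.
Little-endian: lowest address holds the least-significant byte.
So at ascending addresses the bytes are A0 A3 2D 56 91 7B 10 CE.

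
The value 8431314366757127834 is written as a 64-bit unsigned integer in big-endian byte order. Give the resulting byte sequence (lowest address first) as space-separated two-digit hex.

8431314366757127834 in hexadecimal, padded to 64 bits, is 0x75020BBEDC34C69A.
Split into bytes (most-significant first): 75 02 0B BE DC 34 C6 9A.
Big-endian: lowest address holds the most-significant byte.
So the memory order matches the most-significant-first order: 75 02 0B BE DC 34 C6 9A.

75 02 0B BE DC 34 C6 9A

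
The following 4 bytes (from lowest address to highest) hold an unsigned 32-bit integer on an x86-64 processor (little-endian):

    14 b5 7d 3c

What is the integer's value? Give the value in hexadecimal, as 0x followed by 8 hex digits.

0x3C7DB514

In little-endian order the low byte comes first in memory.
Reassemble most-significant byte first: 3C 7D B5 14 → 0x3C7DB514.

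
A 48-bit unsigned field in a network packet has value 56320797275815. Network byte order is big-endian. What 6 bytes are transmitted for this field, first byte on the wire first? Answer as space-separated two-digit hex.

33 39 35 1D 76 A7

56320797275815 in hexadecimal, padded to 48 bits, is 0x3339351D76A7.
Split into bytes (most-significant first): 33 39 35 1D 76 A7.
Big-endian: lowest address holds the most-significant byte.
So the memory order matches the most-significant-first order: 33 39 35 1D 76 A7.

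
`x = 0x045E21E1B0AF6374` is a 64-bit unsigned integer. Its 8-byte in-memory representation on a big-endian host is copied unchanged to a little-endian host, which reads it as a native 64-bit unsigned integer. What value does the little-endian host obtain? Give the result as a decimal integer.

8386740105320160772

Stored big-endian, the bytes at ascending addresses are 04 5E 21 E1 B0 AF 63 74.
Read back as little-endian, the first byte is least significant, giving 0x7463AFB0E1215E04.
0x7463AFB0E1215E04 = 8386740105320160772.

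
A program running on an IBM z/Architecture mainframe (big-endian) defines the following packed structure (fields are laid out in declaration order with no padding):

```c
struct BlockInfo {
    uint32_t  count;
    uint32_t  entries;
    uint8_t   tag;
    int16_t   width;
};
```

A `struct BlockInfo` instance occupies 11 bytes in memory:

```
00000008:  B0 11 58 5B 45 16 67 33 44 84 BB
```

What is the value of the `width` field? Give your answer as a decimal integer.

-31557

`width` follows `count` (4 B), `entries` (4 B), `tag` (1 B), so it starts at offset 4 + 4 + 1 = 9 and occupies 2 bytes.
Bytes at offsets 9..10: 84 BB.
In big-endian order the high byte comes first in memory.
The bytes are already most-significant first: 0x84BB.
Top bit is set, so as a signed 16-bit value this is 0x84BB − 2^16 = -31557.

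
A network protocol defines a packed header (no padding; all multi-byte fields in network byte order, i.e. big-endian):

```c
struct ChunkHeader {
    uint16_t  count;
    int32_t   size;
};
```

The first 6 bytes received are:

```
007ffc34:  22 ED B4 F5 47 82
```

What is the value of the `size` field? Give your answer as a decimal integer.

`size` follows `count` (2 bytes), so it starts at byte offset 2 and occupies 4 bytes.
Bytes at offsets 2..5: B4 F5 47 82.
Big-endian stores the most-significant byte at the lowest address.
The bytes are already most-significant first: 0xB4F54782.
Top bit is set, so as a signed 32-bit value this is 0xB4F54782 − 2^32 = -1258993790.

-1258993790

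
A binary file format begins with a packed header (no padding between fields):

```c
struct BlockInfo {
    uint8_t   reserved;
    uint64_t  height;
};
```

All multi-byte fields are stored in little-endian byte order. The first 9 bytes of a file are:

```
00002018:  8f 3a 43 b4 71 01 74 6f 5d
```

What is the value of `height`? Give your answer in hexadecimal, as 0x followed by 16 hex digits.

`height` follows `reserved` (1 byte), so it starts at byte offset 1 and occupies 8 bytes.
Bytes at offsets 1..8: 3A 43 B4 71 01 74 6F 5D.
Little-endian stores the least-significant byte at the lowest address.
Reassemble most-significant byte first: 5D 6F 74 01 71 B4 43 3A → 0x5D6F740171B4433A.

0x5D6F740171B4433A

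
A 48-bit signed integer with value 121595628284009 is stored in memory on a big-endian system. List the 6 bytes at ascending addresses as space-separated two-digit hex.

121595628284009 in hexadecimal, padded to 48 bits, is 0x6E97303AE869.
Split into bytes (most-significant first): 6E 97 30 3A E8 69.
Big-endian stores the most-significant byte at the lowest address.
So the memory order matches the most-significant-first order: 6E 97 30 3A E8 69.

6E 97 30 3A E8 69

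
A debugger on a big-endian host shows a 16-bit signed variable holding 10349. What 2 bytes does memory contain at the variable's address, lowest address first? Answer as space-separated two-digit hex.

28 6D

10349 in hexadecimal, padded to 16 bits, is 0x286D.
Split into bytes (most-significant first): 28 6D.
Big-endian: lowest address holds the most-significant byte.
So the memory order matches the most-significant-first order: 28 6D.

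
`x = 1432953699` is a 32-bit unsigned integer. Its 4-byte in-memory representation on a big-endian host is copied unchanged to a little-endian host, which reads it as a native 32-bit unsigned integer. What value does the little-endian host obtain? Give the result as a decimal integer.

1432953699 in 32-bit hexadecimal is 0x55692363.
Stored big-endian, the bytes at ascending addresses are 55 69 23 63.
Read back as little-endian, the first byte is least significant, giving 0x63236955.
0x63236955 = 1663265109.

1663265109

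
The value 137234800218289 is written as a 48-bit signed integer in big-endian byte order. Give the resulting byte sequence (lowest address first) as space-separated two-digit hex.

7C D0 77 84 90 B1

137234800218289 in hexadecimal, padded to 48 bits, is 0x7CD0778490B1.
Split into bytes (most-significant first): 7C D0 77 84 90 B1.
Big-endian: lowest address holds the most-significant byte.
So the memory order matches the most-significant-first order: 7C D0 77 84 90 B1.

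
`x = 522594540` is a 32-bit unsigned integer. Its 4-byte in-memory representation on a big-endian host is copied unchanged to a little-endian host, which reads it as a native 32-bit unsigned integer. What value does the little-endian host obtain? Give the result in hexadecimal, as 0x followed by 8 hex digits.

522594540 in 32-bit hexadecimal is 0x1F2628EC.
Stored big-endian, the bytes at ascending addresses are 1F 26 28 EC.
Read back as little-endian, the first byte is least significant, giving 0xEC28261F.

0xEC28261F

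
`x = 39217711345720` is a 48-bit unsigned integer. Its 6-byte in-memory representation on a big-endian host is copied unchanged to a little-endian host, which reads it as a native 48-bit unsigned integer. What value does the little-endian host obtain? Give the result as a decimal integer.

39217711345720 in 48-bit hexadecimal is 0x23AB15C0F038.
Stored big-endian, the bytes at ascending addresses are 23 AB 15 C0 F0 38.
Read back as little-endian, the first byte is least significant, giving 0x38F0C015AB23.
0x38F0C015AB23 = 62606665952035.

62606665952035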